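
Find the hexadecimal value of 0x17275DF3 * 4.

Multiply each base-16 digit by 4, carrying:
  3×4 = 12 → write C
  F×4 = 60 → write C carry 3
  D×4+3 = 55 → write 7 carry 3
  5×4+3 = 23 → write 7 carry 1
  7×4+1 = 29 → write D carry 1
  2×4+1 = 9 → write 9
  7×4 = 28 → write C carry 1
  1×4+1 = 5 → write 5

0x5C9D77CC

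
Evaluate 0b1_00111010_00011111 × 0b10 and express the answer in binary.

0b100111010000111110

Multiply each base-2 digit by 2, carrying:
  1×2 = 2 → write 0 carry 1
  1×2+1 = 3 → write 1 carry 1
  1×2+1 = 3 → write 1 carry 1
  1×2+1 = 3 → write 1 carry 1
  1×2+1 = 3 → write 1 carry 1
  0×2+1 = 1 → write 1
  0×2 = 0 → write 0
  0×2 = 0 → write 0
  0×2 = 0 → write 0
  1×2 = 2 → write 0 carry 1
  0×2+1 = 1 → write 1
  1×2 = 2 → write 0 carry 1
  1×2+1 = 3 → write 1 carry 1
  1×2+1 = 3 → write 1 carry 1
  0×2+1 = 1 → write 1
  0×2 = 0 → write 0
  1×2 = 2 → write 0 carry 1
  remaining carry: 1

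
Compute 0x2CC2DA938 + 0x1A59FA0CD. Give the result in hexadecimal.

Add column by column in base 16, right to left:
  8+D = 5 carry 1
  3+C+1 = 0 carry 1
  9+0+1 = A
  A+A = 4 carry 1
  D+F+1 = D carry 1
  2+9+1 = C
  C+5 = 1 carry 1
  C+A+1 = 7 carry 1
  2+1+1 = 4

0x471CD4A05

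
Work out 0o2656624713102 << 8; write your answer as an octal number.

0o1327312345441000

8 bits is not a whole number of base-8 digits; in binary: 10110101110110010100111001011001000010 << 8 = 1011010111011001010011100101100100001000000000.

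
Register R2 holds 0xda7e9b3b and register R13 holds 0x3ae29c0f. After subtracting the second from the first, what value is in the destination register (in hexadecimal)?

Subtract column by column in base 16:
  b-f → c (borrow)
  3-0-1 → 2
  b-c → f (borrow)
  9-9-1 → f (borrow)
  e-2-1 → b
  7-e → 9 (borrow)
  a-a-1 → f (borrow)
  d-3-1 → 9

0x9f9bff2c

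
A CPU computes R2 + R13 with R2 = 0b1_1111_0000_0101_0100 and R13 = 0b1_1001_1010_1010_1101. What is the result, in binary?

Add column by column in base 2, right to left:
  0+1 = 1
  0+0 = 0
  1+1 = 0 carry 1
  0+1+1 = 0 carry 1
  1+0+1 = 0 carry 1
  0+1+1 = 0 carry 1
  1+0+1 = 0 carry 1
  0+1+1 = 0 carry 1
  0+0+1 = 1
  0+1 = 1
  0+0 = 0
  0+1 = 1
  1+1 = 0 carry 1
  1+0+1 = 0 carry 1
  1+0+1 = 0 carry 1
  1+1+1 = 1 carry 1
  1+1+1 = 1 carry 1
  final carry 1

0b111000101100000001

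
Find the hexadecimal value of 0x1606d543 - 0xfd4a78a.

0x6322db9

Subtract column by column in base 16:
  3-a → 9 (borrow)
  4-8-1 → b (borrow)
  5-7-1 → d (borrow)
  d-a-1 → 2
  6-4 → 2
  0-d → 3 (borrow)
  6-f-1 → 6 (borrow)
  1-0-1 → 0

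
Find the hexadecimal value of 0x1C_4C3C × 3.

0x54E4B4

Multiply each base-16 digit by 3, carrying:
  C×3 = 36 → write 4 carry 2
  3×3+2 = 11 → write B
  C×3 = 36 → write 4 carry 2
  4×3+2 = 14 → write E
  C×3 = 36 → write 4 carry 2
  1×3+2 = 5 → write 5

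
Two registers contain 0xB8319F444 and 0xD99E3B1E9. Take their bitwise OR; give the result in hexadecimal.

0xF9BFBF5ED

OR each hex digit independently (no carries):
  B|D=F, 8|9=9, 3|9=B, 1|E=F, 9|3=B, F|B=F, 4|1=5, 4|E=E, 4|9=D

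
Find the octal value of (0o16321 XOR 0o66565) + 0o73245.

0o164111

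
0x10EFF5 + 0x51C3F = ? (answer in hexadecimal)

Add column by column in base 16, right to left:
  5+F = 4 carry 1
  F+3+1 = 3 carry 1
  F+C+1 = C carry 1
  E+1+1 = 0 carry 1
  0+5+1 = 6
  1+0 = 1

0x160C34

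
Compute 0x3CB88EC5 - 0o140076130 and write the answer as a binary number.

0b111011001110000001001001101101

0x3CB88EC5 = 0b111100101110001000111011000101 in binary.
0o140076130 = 0b1100000000111110001011000 in binary.
Subtract column by column in base 2:
  1-0 → 1
  0-0 → 0
  1-0 → 1
  0-1 → 1 (borrow)
  0-1-1 → 0 (borrow)
  0-0-1 → 1 (borrow)
  1-1-1 → 1 (borrow)
  1-0-1 → 0
  0-0 → 0
  1-0 → 1
  1-1 → 0
  1-1 → 0
  0-1 → 1 (borrow)
  0-1-1 → 0 (borrow)
  0-1-1 → 0 (borrow)
  1-0-1 → 0
  0-0 → 0
  0-0 → 0
  0-0 → 0
  1-0 → 1
  1-0 → 1
  1-0 → 1
  0-0 → 0
  1-1 → 0
  0-1 → 1 (borrow)
  0-0-1 → 1 (borrow)
  1-0-1 → 0
  1-0 → 1
  1-0 → 1
  1-0 → 1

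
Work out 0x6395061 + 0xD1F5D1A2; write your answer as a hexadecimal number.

0xD82F2203

Add column by column in base 16, right to left:
  1+2 = 3
  6+A = 0 carry 1
  0+1+1 = 2
  5+D = 2 carry 1
  9+5+1 = F
  3+F = 2 carry 1
  6+1+1 = 8
  0+D = D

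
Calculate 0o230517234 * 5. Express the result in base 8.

Multiply each base-8 digit by 5, carrying:
  4×5 = 20 → write 4 carry 2
  3×5+2 = 17 → write 1 carry 2
  2×5+2 = 12 → write 4 carry 1
  7×5+1 = 36 → write 4 carry 4
  1×5+4 = 9 → write 1 carry 1
  5×5+1 = 26 → write 2 carry 3
  0×5+3 = 3 → write 3
  3×5 = 15 → write 7 carry 1
  2×5+1 = 11 → write 3 carry 1
  remaining carry: 1

0o1373214414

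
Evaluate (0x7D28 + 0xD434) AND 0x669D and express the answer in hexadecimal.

0x401C

Add column by column in base 16, right to left:
  8+4 = C
  2+3 = 5
  D+4 = 1 carry 1
  7+D+1 = 5 carry 1
  final carry 1
Sum = 0x1515C; now AND with 0x669D:
  1&0=0, 5&6=4, 1&6=0, 5&9=1, C&D=C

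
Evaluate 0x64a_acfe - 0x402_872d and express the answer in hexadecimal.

0x24825d1

Subtract column by column in base 16:
  e-d → 1
  f-2 → d
  c-7 → 5
  a-8 → 2
  a-2 → 8
  4-0 → 4
  6-4 → 2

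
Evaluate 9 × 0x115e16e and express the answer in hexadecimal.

Multiply each base-16 digit by 9, carrying:
  e×9 = 126 → write e carry 7
  6×9+7 = 61 → write d carry 3
  1×9+3 = 12 → write c
  e×9 = 126 → write e carry 7
  5×9+7 = 52 → write 4 carry 3
  1×9+3 = 12 → write c
  1×9 = 9 → write 9

0x9c4ecde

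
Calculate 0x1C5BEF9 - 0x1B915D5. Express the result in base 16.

0xCA924

Subtract column by column in base 16:
  9-5 → 4
  F-D → 2
  E-5 → 9
  B-1 → A
  5-9 → C (borrow)
  C-B-1 → 0
  1-1 → 0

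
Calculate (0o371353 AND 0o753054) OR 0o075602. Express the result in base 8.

0o375652

0o371353 AND 0o753054 = 0o351050.
Then OR with 0o075602.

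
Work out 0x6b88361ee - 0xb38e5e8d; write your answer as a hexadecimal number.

Subtract column by column in base 16:
  e-d → 1
  e-8 → 6
  1-e → 3 (borrow)
  6-5-1 → 0
  3-e → 5 (borrow)
  8-8-1 → f (borrow)
  8-3-1 → 4
  b-b → 0
  6-0 → 6

0x604f50361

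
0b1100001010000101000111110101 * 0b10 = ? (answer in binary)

Multiply each base-2 digit by 2, carrying:
  1×2 = 2 → write 0 carry 1
  0×2+1 = 1 → write 1
  1×2 = 2 → write 0 carry 1
  0×2+1 = 1 → write 1
  1×2 = 2 → write 0 carry 1
  1×2+1 = 3 → write 1 carry 1
  1×2+1 = 3 → write 1 carry 1
  1×2+1 = 3 → write 1 carry 1
  1×2+1 = 3 → write 1 carry 1
  0×2+1 = 1 → write 1
  0×2 = 0 → write 0
  0×2 = 0 → write 0
  1×2 = 2 → write 0 carry 1
  0×2+1 = 1 → write 1
  1×2 = 2 → write 0 carry 1
  0×2+1 = 1 → write 1
  0×2 = 0 → write 0
  0×2 = 0 → write 0
  0×2 = 0 → write 0
  1×2 = 2 → write 0 carry 1
  0×2+1 = 1 → write 1
  1×2 = 2 → write 0 carry 1
  0×2+1 = 1 → write 1
  0×2 = 0 → write 0
  0×2 = 0 → write 0
  0×2 = 0 → write 0
  1×2 = 2 → write 0 carry 1
  1×2+1 = 3 → write 1 carry 1
  remaining carry: 1

0b11000010100001010001111101010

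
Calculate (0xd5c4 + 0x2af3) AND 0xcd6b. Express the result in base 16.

Add column by column in base 16, right to left:
  4+3 = 7
  c+f = b carry 1
  5+a+1 = 0 carry 1
  d+2+1 = 0 carry 1
  final carry 1
Sum = 0x100b7; now AND with 0xcd6b:
  1&0=0, 0&c=0, 0&d=0, b&6=2, 7&b=3

0x23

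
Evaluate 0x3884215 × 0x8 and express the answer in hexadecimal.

0x1C4210A8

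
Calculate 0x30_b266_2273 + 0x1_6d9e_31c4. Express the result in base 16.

0x3220045437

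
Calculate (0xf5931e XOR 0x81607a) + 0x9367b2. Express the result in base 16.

0x1085b16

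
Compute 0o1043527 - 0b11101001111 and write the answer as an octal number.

0b11101001111 = 0o3517 in octal.
Subtract column by column in base 8:
  7-7 → 0
  2-1 → 1
  5-5 → 0
  3-3 → 0
  4-0 → 4
  0-0 → 0
  1-0 → 1

0o1040010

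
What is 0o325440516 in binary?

0b11010101100100000101001110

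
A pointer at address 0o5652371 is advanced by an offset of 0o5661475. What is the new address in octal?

0o13534066

Add column by column in base 8, right to left:
  1+5 = 6
  7+7 = 6 carry 1
  3+4+1 = 0 carry 1
  2+1+1 = 4
  5+6 = 3 carry 1
  6+6+1 = 5 carry 1
  5+5+1 = 3 carry 1
  final carry 1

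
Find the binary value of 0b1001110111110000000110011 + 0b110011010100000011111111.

Add column by column in base 2, right to left:
  1+1 = 0 carry 1
  1+1+1 = 1 carry 1
  0+1+1 = 0 carry 1
  0+1+1 = 0 carry 1
  1+1+1 = 1 carry 1
  1+1+1 = 1 carry 1
  0+1+1 = 0 carry 1
  0+1+1 = 0 carry 1
  0+0+1 = 1
  0+0 = 0
  0+0 = 0
  0+0 = 0
  0+0 = 0
  1+0 = 1
  1+1 = 0 carry 1
  1+0+1 = 0 carry 1
  1+1+1 = 1 carry 1
  1+0+1 = 0 carry 1
  0+1+1 = 0 carry 1
  1+1+1 = 1 carry 1
  1+0+1 = 0 carry 1
  1+0+1 = 0 carry 1
  0+1+1 = 0 carry 1
  0+1+1 = 0 carry 1
  1+0+1 = 0 carry 1
  final carry 1

0b10000010010010000100110010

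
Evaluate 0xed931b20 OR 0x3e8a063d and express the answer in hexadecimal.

0xff9b1f3d

OR each hex digit independently (no carries):
  e|3=f, d|e=f, 9|8=9, 3|a=b, 1|0=1, b|6=f, 2|3=3, 0|d=d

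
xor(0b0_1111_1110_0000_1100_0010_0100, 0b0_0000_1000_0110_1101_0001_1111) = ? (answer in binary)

XOR bit by bit (1 where the bits differ):
  0111111100000110000100100
^ 0000010000110110100011111
= 0111101100110000100111011

0b0111101100110000100111011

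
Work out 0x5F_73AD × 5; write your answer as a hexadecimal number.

0x1DD4261

Multiply each base-16 digit by 5, carrying:
  D×5 = 65 → write 1 carry 4
  A×5+4 = 54 → write 6 carry 3
  3×5+3 = 18 → write 2 carry 1
  7×5+1 = 36 → write 4 carry 2
  F×5+2 = 77 → write D carry 4
  5×5+4 = 29 → write D carry 1
  remaining carry: 1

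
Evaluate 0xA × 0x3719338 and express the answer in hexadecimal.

Multiply each base-16 digit by 10, carrying:
  8×10 = 80 → write 0 carry 5
  3×10+5 = 35 → write 3 carry 2
  3×10+2 = 32 → write 0 carry 2
  9×10+2 = 92 → write C carry 5
  1×10+5 = 15 → write F
  7×10 = 70 → write 6 carry 4
  3×10+4 = 34 → write 2 carry 2
  remaining carry: 2

0x226FC030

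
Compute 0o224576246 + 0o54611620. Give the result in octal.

0o301410066

Add column by column in base 8, right to left:
  6+0 = 6
  4+2 = 6
  2+6 = 0 carry 1
  6+1+1 = 0 carry 1
  7+1+1 = 1 carry 1
  5+6+1 = 4 carry 1
  4+4+1 = 1 carry 1
  2+5+1 = 0 carry 1
  2+0+1 = 3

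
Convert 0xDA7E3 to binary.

Expand each hex digit to 4 bits: D=1101 A=1010 7=0111 E=1110 3=0011.

0b11011010011111100011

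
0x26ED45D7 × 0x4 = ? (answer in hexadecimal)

0x9BB5175C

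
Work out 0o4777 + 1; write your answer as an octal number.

0o5000

The trailing 3 digits are 7 (max in base 8), so adding 1 cascades: they roll to 0 and the next digit up increments.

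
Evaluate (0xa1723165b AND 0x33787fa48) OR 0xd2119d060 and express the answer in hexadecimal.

0xf371bd268

0xa1723165b AND 0x33787fa48 = 0x217031248.
Then OR with 0xd2119d060.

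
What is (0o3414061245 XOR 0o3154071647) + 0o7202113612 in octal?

0o7742124214

First 0o3414061245 XOR 0o3154071647 = 0o0540010402.
Add column by column in base 8, right to left:
  2+2 = 4
  0+1 = 1
  4+6 = 2 carry 1
  0+3+1 = 4
  1+1 = 2
  0+1 = 1
  0+2 = 2
  4+0 = 4
  5+2 = 7
  0+7 = 7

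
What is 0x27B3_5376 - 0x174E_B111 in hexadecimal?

0x1064A265

Subtract column by column in base 16:
  6-1 → 5
  7-1 → 6
  3-1 → 2
  5-B → A (borrow)
  3-E-1 → 4 (borrow)
  B-4-1 → 6
  7-7 → 0
  2-1 → 1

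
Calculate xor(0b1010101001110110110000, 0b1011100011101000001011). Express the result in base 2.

XOR bit by bit (1 where the bits differ):
  1010101001110110110000
^ 1011100011101000001011
= 0001001010011110111011

0b0001001010011110111011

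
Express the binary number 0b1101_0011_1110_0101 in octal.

0o151745

Group the bits in threes: 001 101 001 111 100 101 → 151745.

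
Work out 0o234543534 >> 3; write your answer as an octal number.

0o23454353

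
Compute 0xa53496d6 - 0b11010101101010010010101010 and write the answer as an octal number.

0o24167371054

0xa53496d6 = 0o24515113326 in octal.
0b11010101101010010010101010 = 0o325522252 in octal.
Subtract column by column in base 8:
  6-2 → 4
  2-5 → 5 (borrow)
  3-2-1 → 0
  3-2 → 1
  1-2 → 7 (borrow)
  1-5-1 → 3 (borrow)
  5-5-1 → 7 (borrow)
  1-2-1 → 6 (borrow)
  5-3-1 → 1
  4-0 → 4
  2-0 → 2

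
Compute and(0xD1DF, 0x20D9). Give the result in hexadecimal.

0x00D9

AND each hex digit independently (no carries):
  D&2=0, 1&0=0, D&D=D, F&9=9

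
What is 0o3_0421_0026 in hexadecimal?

0x3111016

Each octal digit is 3 bits: 3=011 0=000 4=100 2=010 1=001 0=000 0=000 2=010 6=110.
Group the bits into nibbles: 0011 0001 0001 0001 0000 0001 0110 → 3111016.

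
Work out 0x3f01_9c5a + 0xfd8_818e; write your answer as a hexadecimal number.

Add column by column in base 16, right to left:
  a+e = 8 carry 1
  5+8+1 = e
  c+1 = d
  9+8 = 1 carry 1
  1+8+1 = a
  0+d = d
  f+f = e carry 1
  3+0+1 = 4

0x4eda1de8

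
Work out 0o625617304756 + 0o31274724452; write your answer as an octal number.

0o657114231430

Add column by column in base 8, right to left:
  6+2 = 0 carry 1
  5+5+1 = 3 carry 1
  7+4+1 = 4 carry 1
  4+4+1 = 1 carry 1
  0+2+1 = 3
  3+7 = 2 carry 1
  7+4+1 = 4 carry 1
  1+7+1 = 1 carry 1
  6+2+1 = 1 carry 1
  5+1+1 = 7
  2+3 = 5
  6+0 = 6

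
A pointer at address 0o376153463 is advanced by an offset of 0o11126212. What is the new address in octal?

Add column by column in base 8, right to left:
  3+2 = 5
  6+1 = 7
  4+2 = 6
  3+6 = 1 carry 1
  5+2+1 = 0 carry 1
  1+1+1 = 3
  6+1 = 7
  7+1 = 0 carry 1
  3+0+1 = 4

0o407301675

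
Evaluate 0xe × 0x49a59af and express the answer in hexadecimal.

0x4070e792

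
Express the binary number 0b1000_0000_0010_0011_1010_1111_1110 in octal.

Group the bits in threes: 001 000 000 000 100 011 101 011 111 110 → 1000435376.

0o1000435376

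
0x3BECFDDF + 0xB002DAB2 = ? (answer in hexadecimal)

0xEBEFD891

Add column by column in base 16, right to left:
  F+2 = 1 carry 1
  D+B+1 = 9 carry 1
  D+A+1 = 8 carry 1
  F+D+1 = D carry 1
  C+2+1 = F
  E+0 = E
  B+0 = B
  3+B = E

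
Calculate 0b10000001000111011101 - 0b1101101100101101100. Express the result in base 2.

0b10011100001110001

Subtract column by column in base 2:
  1-0 → 1
  0-0 → 0
  1-1 → 0
  1-1 → 0
  1-0 → 1
  0-1 → 1 (borrow)
  1-1-1 → 1 (borrow)
  1-0-1 → 0
  1-1 → 0
  0-0 → 0
  0-0 → 0
  0-1 → 1 (borrow)
  1-1-1 → 1 (borrow)
  0-0-1 → 1 (borrow)
  0-1-1 → 0 (borrow)
  0-1-1 → 0 (borrow)
  0-0-1 → 1 (borrow)
  0-1-1 → 0 (borrow)
  0-1-1 → 0 (borrow)
  1-0-1 → 0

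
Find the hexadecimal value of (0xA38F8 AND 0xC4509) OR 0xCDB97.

0xCDB9F

0xA38F8 AND 0xC4509 = 0x80008.
Then OR with 0xCDB97.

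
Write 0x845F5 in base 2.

Expand each hex digit to 4 bits: 8=1000 4=0100 5=0101 F=1111 5=0101.

0b10000100010111110101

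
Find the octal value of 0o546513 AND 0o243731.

AND each oct digit independently (no carries):
  5&2=0, 4&4=4, 6&3=2, 5&7=5, 1&3=1, 3&1=1

0o042511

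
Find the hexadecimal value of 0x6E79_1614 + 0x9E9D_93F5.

Add column by column in base 16, right to left:
  4+5 = 9
  1+F = 0 carry 1
  6+3+1 = A
  1+9 = A
  9+D = 6 carry 1
  7+9+1 = 1 carry 1
  E+E+1 = D carry 1
  6+9+1 = 0 carry 1
  final carry 1

0x10D16AA09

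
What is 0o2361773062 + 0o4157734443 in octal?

0o6541727525

Add column by column in base 8, right to left:
  2+3 = 5
  6+4 = 2 carry 1
  0+4+1 = 5
  3+4 = 7
  7+3 = 2 carry 1
  7+7+1 = 7 carry 1
  1+7+1 = 1 carry 1
  6+5+1 = 4 carry 1
  3+1+1 = 5
  2+4 = 6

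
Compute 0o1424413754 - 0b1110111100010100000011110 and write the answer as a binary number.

0b1010011100111110111111001110

0o1424413754 = 0b1100010100100001011111101100 in binary.
Subtract column by column in base 2:
  0-0 → 0
  0-1 → 1 (borrow)
  1-1-1 → 1 (borrow)
  1-1-1 → 1 (borrow)
  0-1-1 → 0 (borrow)
  1-0-1 → 0
  1-0 → 1
  1-0 → 1
  1-0 → 1
  1-0 → 1
  1-0 → 1
  0-1 → 1 (borrow)
  1-0-1 → 0
  0-1 → 1 (borrow)
  0-0-1 → 1 (borrow)
  0-0-1 → 1 (borrow)
  0-0-1 → 1 (borrow)
  1-1-1 → 1 (borrow)
  0-1-1 → 0 (borrow)
  0-1-1 → 0 (borrow)
  1-1-1 → 1 (borrow)
  0-0-1 → 1 (borrow)
  1-1-1 → 1 (borrow)
  0-1-1 → 0 (borrow)
  0-1-1 → 0 (borrow)
  0-0-1 → 1 (borrow)
  1-0-1 → 0
  1-0 → 1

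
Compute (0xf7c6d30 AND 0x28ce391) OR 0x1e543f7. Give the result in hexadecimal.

0x3ed63f7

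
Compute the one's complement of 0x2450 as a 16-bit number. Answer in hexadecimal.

Each hex digit d becomes f−d:
  2→d, 4→b, 5→a, 0→f

0xdbaf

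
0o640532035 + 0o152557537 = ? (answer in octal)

0o1013311574

Add column by column in base 8, right to left:
  5+7 = 4 carry 1
  3+3+1 = 7
  0+5 = 5
  2+7 = 1 carry 1
  3+5+1 = 1 carry 1
  5+5+1 = 3 carry 1
  0+2+1 = 3
  4+5 = 1 carry 1
  6+1+1 = 0 carry 1
  final carry 1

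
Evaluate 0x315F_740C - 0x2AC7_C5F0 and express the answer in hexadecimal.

0x697AE1C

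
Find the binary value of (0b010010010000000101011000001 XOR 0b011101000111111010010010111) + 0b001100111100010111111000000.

0b11100010100010111000010110

First 0b010010010000000101011000001 XOR 0b011101000111111010010010111 = 0b001111010111111111001010110.
Add column by column in base 2, right to left:
  0+0 = 0
  1+0 = 1
  1+0 = 1
  0+0 = 0
  1+0 = 1
  0+0 = 0
  1+1 = 0 carry 1
  0+1+1 = 0 carry 1
  0+1+1 = 0 carry 1
  1+1+1 = 1 carry 1
  1+1+1 = 1 carry 1
  1+1+1 = 1 carry 1
  1+0+1 = 0 carry 1
  1+1+1 = 1 carry 1
  1+0+1 = 0 carry 1
  1+0+1 = 0 carry 1
  1+0+1 = 0 carry 1
  1+1+1 = 1 carry 1
  0+1+1 = 0 carry 1
  1+1+1 = 1 carry 1
  0+1+1 = 0 carry 1
  1+0+1 = 0 carry 1
  1+0+1 = 0 carry 1
  1+1+1 = 1 carry 1
  1+1+1 = 1 carry 1
  final carry 1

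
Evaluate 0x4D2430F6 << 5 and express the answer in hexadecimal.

0x9A4861EC0

5 bits is not a whole number of base-16 digits; in binary: 1001101001001000011000011110110 << 5 = 100110100100100001100001111011000000.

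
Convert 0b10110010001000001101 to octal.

Group the bits in threes: 010 110 010 001 000 001 101 → 2621015.

0o2621015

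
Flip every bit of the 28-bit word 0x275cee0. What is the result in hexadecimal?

0xd8a311f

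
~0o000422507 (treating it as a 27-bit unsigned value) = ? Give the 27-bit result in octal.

Each oct digit d becomes 7−d:
  0→7, 0→7, 0→7, 4→3, 2→5, 2→5, 5→2, 0→7, 7→0

0o777355270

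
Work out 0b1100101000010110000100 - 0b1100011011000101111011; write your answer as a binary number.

0b1101010000001001

Subtract column by column in base 2:
  0-1 → 1 (borrow)
  0-1-1 → 0 (borrow)
  1-0-1 → 0
  0-1 → 1 (borrow)
  0-1-1 → 0 (borrow)
  0-1-1 → 0 (borrow)
  0-1-1 → 0 (borrow)
  1-0-1 → 0
  1-1 → 0
  0-0 → 0
  1-0 → 1
  0-0 → 0
  0-1 → 1 (borrow)
  0-1-1 → 0 (borrow)
  0-0-1 → 1 (borrow)
  1-1-1 → 1 (borrow)
  0-1-1 → 0 (borrow)
  1-0-1 → 0
  0-0 → 0
  0-0 → 0
  1-1 → 0
  1-1 → 0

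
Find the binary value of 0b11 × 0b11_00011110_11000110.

Multiply each base-2 digit by 3, carrying:
  0×3 = 0 → write 0
  1×3 = 3 → write 1 carry 1
  1×3+1 = 4 → write 0 carry 2
  0×3+2 = 2 → write 0 carry 1
  0×3+1 = 1 → write 1
  0×3 = 0 → write 0
  1×3 = 3 → write 1 carry 1
  1×3+1 = 4 → write 0 carry 2
  0×3+2 = 2 → write 0 carry 1
  1×3+1 = 4 → write 0 carry 2
  1×3+2 = 5 → write 1 carry 2
  1×3+2 = 5 → write 1 carry 2
  1×3+2 = 5 → write 1 carry 2
  0×3+2 = 2 → write 0 carry 1
  0×3+1 = 1 → write 1
  0×3 = 0 → write 0
  1×3 = 3 → write 1 carry 1
  1×3+1 = 4 → write 0 carry 2
  remaining carry: 10

0b10010101110001010010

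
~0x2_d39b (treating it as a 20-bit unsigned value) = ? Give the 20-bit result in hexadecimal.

0xd2c64

Each hex digit d becomes f−d:
  2→d, d→2, 3→c, 9→6, b→4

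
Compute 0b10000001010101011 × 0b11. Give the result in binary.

Multiply each base-2 digit by 3, carrying:
  1×3 = 3 → write 1 carry 1
  1×3+1 = 4 → write 0 carry 2
  0×3+2 = 2 → write 0 carry 1
  1×3+1 = 4 → write 0 carry 2
  0×3+2 = 2 → write 0 carry 1
  1×3+1 = 4 → write 0 carry 2
  0×3+2 = 2 → write 0 carry 1
  1×3+1 = 4 → write 0 carry 2
  0×3+2 = 2 → write 0 carry 1
  1×3+1 = 4 → write 0 carry 2
  0×3+2 = 2 → write 0 carry 1
  0×3+1 = 1 → write 1
  0×3 = 0 → write 0
  0×3 = 0 → write 0
  0×3 = 0 → write 0
  0×3 = 0 → write 0
  1×3 = 3 → write 1 carry 1
  remaining carry: 1

0b110000100000000001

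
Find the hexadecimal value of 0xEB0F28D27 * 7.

0x66D6A1DC11

Multiply each base-16 digit by 7, carrying:
  7×7 = 49 → write 1 carry 3
  2×7+3 = 17 → write 1 carry 1
  D×7+1 = 92 → write C carry 5
  8×7+5 = 61 → write D carry 3
  2×7+3 = 17 → write 1 carry 1
  F×7+1 = 106 → write A carry 6
  0×7+6 = 6 → write 6
  B×7 = 77 → write D carry 4
  E×7+4 = 102 → write 6 carry 6
  remaining carry: 6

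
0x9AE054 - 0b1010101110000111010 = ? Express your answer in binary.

0x9AE054 = 0b100110101110000001010100 in binary.
Subtract column by column in base 2:
  0-0 → 0
  0-1 → 1 (borrow)
  1-0-1 → 0
  0-1 → 1 (borrow)
  1-1-1 → 1 (borrow)
  0-1-1 → 0 (borrow)
  1-0-1 → 0
  0-0 → 0
  0-0 → 0
  0-0 → 0
  0-1 → 1 (borrow)
  0-1-1 → 0 (borrow)
  0-1-1 → 0 (borrow)
  1-0-1 → 0
  1-1 → 0
  1-0 → 1
  0-1 → 1 (borrow)
  1-0-1 → 0
  0-1 → 1 (borrow)
  1-0-1 → 0
  1-0 → 1
  0-0 → 0
  0-0 → 0
  1-0 → 1

0b100101011000010000011010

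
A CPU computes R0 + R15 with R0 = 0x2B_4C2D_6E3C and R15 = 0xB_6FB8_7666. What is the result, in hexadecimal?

Add column by column in base 16, right to left:
  C+6 = 2 carry 1
  3+6+1 = A
  E+6 = 4 carry 1
  6+7+1 = E
  D+8 = 5 carry 1
  2+B+1 = E
  C+F = B carry 1
  4+6+1 = B
  B+B = 6 carry 1
  2+0+1 = 3

0x36BBE5E4A2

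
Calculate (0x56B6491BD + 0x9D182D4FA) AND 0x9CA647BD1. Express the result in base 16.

Add column by column in base 16, right to left:
  D+A = 7 carry 1
  B+F+1 = B carry 1
  1+4+1 = 6
  9+D = 6 carry 1
  4+2+1 = 7
  6+8 = E
  B+1 = C
  6+D = 3 carry 1
  5+9+1 = F
Sum = 0xF3CE766B7; now AND with 0x9CA647BD1:
  F&9=9, 3&C=0, C&A=8, E&6=6, 7&4=4, 6&7=6, 6&B=2, B&D=9, 7&1=1

0x908646291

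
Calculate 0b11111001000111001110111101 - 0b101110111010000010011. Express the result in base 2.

0b11110011001111111110101010

Subtract column by column in base 2:
  1-1 → 0
  0-1 → 1 (borrow)
  1-0-1 → 0
  1-0 → 1
  1-1 → 0
  1-0 → 1
  0-0 → 0
  1-0 → 1
  1-0 → 1
  1-0 → 1
  0-1 → 1 (borrow)
  0-0-1 → 1 (borrow)
  1-1-1 → 1 (borrow)
  1-1-1 → 1 (borrow)
  1-1-1 → 1 (borrow)
  0-0-1 → 1 (borrow)
  0-1-1 → 0 (borrow)
  0-1-1 → 0 (borrow)
  1-1-1 → 1 (borrow)
  0-0-1 → 1 (borrow)
  0-1-1 → 0 (borrow)
  1-0-1 → 0
  1-0 → 1
  1-0 → 1
  1-0 → 1
  1-0 → 1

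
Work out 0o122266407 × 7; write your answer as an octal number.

Multiply each base-8 digit by 7, carrying:
  7×7 = 49 → write 1 carry 6
  0×7+6 = 6 → write 6
  4×7 = 28 → write 4 carry 3
  6×7+3 = 45 → write 5 carry 5
  6×7+5 = 47 → write 7 carry 5
  2×7+5 = 19 → write 3 carry 2
  2×7+2 = 16 → write 0 carry 2
  2×7+2 = 16 → write 0 carry 2
  1×7+2 = 9 → write 1 carry 1
  remaining carry: 1

0o1100375461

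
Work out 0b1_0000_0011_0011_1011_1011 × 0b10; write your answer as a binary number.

0b1000000110011101110110

Multiply each base-2 digit by 2, carrying:
  1×2 = 2 → write 0 carry 1
  1×2+1 = 3 → write 1 carry 1
  0×2+1 = 1 → write 1
  1×2 = 2 → write 0 carry 1
  1×2+1 = 3 → write 1 carry 1
  1×2+1 = 3 → write 1 carry 1
  0×2+1 = 1 → write 1
  1×2 = 2 → write 0 carry 1
  1×2+1 = 3 → write 1 carry 1
  1×2+1 = 3 → write 1 carry 1
  0×2+1 = 1 → write 1
  0×2 = 0 → write 0
  1×2 = 2 → write 0 carry 1
  1×2+1 = 3 → write 1 carry 1
  0×2+1 = 1 → write 1
  0×2 = 0 → write 0
  0×2 = 0 → write 0
  0×2 = 0 → write 0
  0×2 = 0 → write 0
  0×2 = 0 → write 0
  1×2 = 2 → write 0 carry 1
  remaining carry: 1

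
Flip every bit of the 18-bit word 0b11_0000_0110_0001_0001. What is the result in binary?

Invert each bit: 110000011000010001 → 001111100111101110.

0b001111100111101110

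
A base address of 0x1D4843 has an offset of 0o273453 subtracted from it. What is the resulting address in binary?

0b110111101000100011000

0x1D4843 = 0b111010100100001000011 in binary.
0o273453 = 0b10111011100101011 in binary.
Subtract column by column in base 2:
  1-1 → 0
  1-1 → 0
  0-0 → 0
  0-1 → 1 (borrow)
  0-0-1 → 1 (borrow)
  0-1-1 → 0 (borrow)
  1-0-1 → 0
  0-0 → 0
  0-1 → 1 (borrow)
  0-1-1 → 0 (borrow)
  0-1-1 → 0 (borrow)
  1-0-1 → 0
  0-1 → 1 (borrow)
  0-1-1 → 0 (borrow)
  1-1-1 → 1 (borrow)
  0-0-1 → 1 (borrow)
  1-1-1 → 1 (borrow)
  0-0-1 → 1 (borrow)
  1-0-1 → 0
  1-0 → 1
  1-0 → 1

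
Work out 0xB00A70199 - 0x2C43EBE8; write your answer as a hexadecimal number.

0xAD46315B1

Subtract column by column in base 16:
  9-8 → 1
  9-E → B (borrow)
  1-B-1 → 5 (borrow)
  0-E-1 → 1 (borrow)
  7-3-1 → 3
  A-4 → 6
  0-C → 4 (borrow)
  0-2-1 → D (borrow)
  B-0-1 → A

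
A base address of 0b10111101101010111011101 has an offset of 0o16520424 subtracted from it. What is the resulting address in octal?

0o11032311

0b10111101101010111011101 = 0o27552735 in octal.
Subtract column by column in base 8:
  5-4 → 1
  3-2 → 1
  7-4 → 3
  2-0 → 2
  5-2 → 3
  5-5 → 0
  7-6 → 1
  2-1 → 1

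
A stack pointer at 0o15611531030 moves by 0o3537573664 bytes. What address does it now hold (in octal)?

0o21351324714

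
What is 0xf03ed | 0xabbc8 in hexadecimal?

0xfbbed

OR each hex digit independently (no carries):
  f|a=f, 0|b=b, 3|b=b, e|c=e, d|8=d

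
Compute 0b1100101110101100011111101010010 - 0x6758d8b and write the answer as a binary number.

0b1011111011000001011000111000111

0x6758d8b = 0b110011101011000110110001011 in binary.
Subtract column by column in base 2:
  0-1 → 1 (borrow)
  1-1-1 → 1 (borrow)
  0-0-1 → 1 (borrow)
  0-1-1 → 0 (borrow)
  1-0-1 → 0
  0-0 → 0
  1-0 → 1
  0-1 → 1 (borrow)
  1-1-1 → 1 (borrow)
  1-0-1 → 0
  1-1 → 0
  1-1 → 0
  1-0 → 1
  1-0 → 1
  0-0 → 0
  0-1 → 1 (borrow)
  0-1-1 → 0 (borrow)
  1-0-1 → 0
  1-1 → 0
  0-0 → 0
  1-1 → 0
  0-1 → 1 (borrow)
  1-1-1 → 1 (borrow)
  1-0-1 → 0
  1-0 → 1
  0-1 → 1 (borrow)
  1-1-1 → 1 (borrow)
  0-0-1 → 1 (borrow)
  0-0-1 → 1 (borrow)
  1-0-1 → 0
  1-0 → 1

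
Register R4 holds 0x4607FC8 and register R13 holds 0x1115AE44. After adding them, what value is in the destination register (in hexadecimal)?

Add column by column in base 16, right to left:
  8+4 = C
  C+4 = 0 carry 1
  F+E+1 = E carry 1
  7+A+1 = 2 carry 1
  0+5+1 = 6
  6+1 = 7
  4+1 = 5
  0+1 = 1

0x15762E0C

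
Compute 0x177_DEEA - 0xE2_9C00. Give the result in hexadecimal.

0x9542EA

Subtract column by column in base 16:
  A-0 → A
  E-0 → E
  E-C → 2
  D-9 → 4
  7-2 → 5
  7-E → 9 (borrow)
  1-0-1 → 0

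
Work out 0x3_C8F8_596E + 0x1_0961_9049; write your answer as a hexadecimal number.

0x4D259E9B7

Add column by column in base 16, right to left:
  E+9 = 7 carry 1
  6+4+1 = B
  9+0 = 9
  5+9 = E
  8+1 = 9
  F+6 = 5 carry 1
  8+9+1 = 2 carry 1
  C+0+1 = D
  3+1 = 4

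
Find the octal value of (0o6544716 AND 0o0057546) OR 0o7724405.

0o7764507

0o6544716 AND 0o0057546 = 0o0044506.
Then OR with 0o7724405.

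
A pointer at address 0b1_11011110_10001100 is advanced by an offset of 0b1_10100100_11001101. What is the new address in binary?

0b111000001101011001

Add column by column in base 2, right to left:
  0+1 = 1
  0+0 = 0
  1+1 = 0 carry 1
  1+1+1 = 1 carry 1
  0+0+1 = 1
  0+0 = 0
  0+1 = 1
  1+1 = 0 carry 1
  0+0+1 = 1
  1+0 = 1
  1+1 = 0 carry 1
  1+0+1 = 0 carry 1
  1+0+1 = 0 carry 1
  0+1+1 = 0 carry 1
  1+0+1 = 0 carry 1
  1+1+1 = 1 carry 1
  1+1+1 = 1 carry 1
  final carry 1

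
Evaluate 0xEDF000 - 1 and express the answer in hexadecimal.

0xEDEFFF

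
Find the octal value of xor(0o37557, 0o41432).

XOR each oct digit independently (no carries):
  3^4=7, 7^1=6, 5^4=1, 5^3=6, 7^2=5

0o76165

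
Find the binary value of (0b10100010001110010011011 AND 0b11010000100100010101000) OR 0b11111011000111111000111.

0b11111011000111111001111

0b10100010001110010011011 AND 0b11010000100100010101000 = 0b10000000000100010001000.
Then OR with 0b11111011000111111000111.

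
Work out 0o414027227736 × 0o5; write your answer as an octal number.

Multiply each base-8 digit by 5, carrying:
  6×5 = 30 → write 6 carry 3
  3×5+3 = 18 → write 2 carry 2
  7×5+2 = 37 → write 5 carry 4
  7×5+4 = 39 → write 7 carry 4
  2×5+4 = 14 → write 6 carry 1
  2×5+1 = 11 → write 3 carry 1
  7×5+1 = 36 → write 4 carry 4
  2×5+4 = 14 → write 6 carry 1
  0×5+1 = 1 → write 1
  4×5 = 20 → write 4 carry 2
  1×5+2 = 7 → write 7
  4×5 = 20 → write 4 carry 2
  remaining carry: 2

0o2474164367526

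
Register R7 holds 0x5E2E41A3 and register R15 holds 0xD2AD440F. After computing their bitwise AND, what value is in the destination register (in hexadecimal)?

0x522C4003

AND each hex digit independently (no carries):
  5&D=5, E&2=2, 2&A=2, E&D=C, 4&4=4, 1&4=0, A&0=0, 3&F=3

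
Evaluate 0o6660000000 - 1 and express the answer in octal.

0o6657777777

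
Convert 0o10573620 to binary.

0b1000101111011110010000

Each octal digit is 3 bits: 1=001 0=000 5=101 7=111 3=011 6=110 2=010 0=000.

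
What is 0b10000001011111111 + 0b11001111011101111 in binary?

Add column by column in base 2, right to left:
  1+1 = 0 carry 1
  1+1+1 = 1 carry 1
  1+1+1 = 1 carry 1
  1+1+1 = 1 carry 1
  1+0+1 = 0 carry 1
  1+1+1 = 1 carry 1
  1+1+1 = 1 carry 1
  1+1+1 = 1 carry 1
  0+0+1 = 1
  1+1 = 0 carry 1
  0+1+1 = 0 carry 1
  0+1+1 = 0 carry 1
  0+1+1 = 0 carry 1
  0+0+1 = 1
  0+0 = 0
  0+1 = 1
  1+1 = 0 carry 1
  final carry 1

0b101010000111101110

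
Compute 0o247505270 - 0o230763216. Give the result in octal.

0o16522052

Subtract column by column in base 8:
  0-6 → 2 (borrow)
  7-1-1 → 5
  2-2 → 0
  5-3 → 2
  0-6 → 2 (borrow)
  5-7-1 → 5 (borrow)
  7-0-1 → 6
  4-3 → 1
  2-2 → 0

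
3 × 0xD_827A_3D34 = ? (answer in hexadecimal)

Multiply each base-16 digit by 3, carrying:
  4×3 = 12 → write C
  3×3 = 9 → write 9
  D×3 = 39 → write 7 carry 2
  3×3+2 = 11 → write B
  A×3 = 30 → write E carry 1
  7×3+1 = 22 → write 6 carry 1
  2×3+1 = 7 → write 7
  8×3 = 24 → write 8 carry 1
  D×3+1 = 40 → write 8 carry 2
  remaining carry: 2

0x28876EB79C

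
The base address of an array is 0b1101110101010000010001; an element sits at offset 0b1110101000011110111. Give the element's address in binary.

0b1111101010010100001000

Add column by column in base 2, right to left:
  1+1 = 0 carry 1
  0+1+1 = 0 carry 1
  0+1+1 = 0 carry 1
  0+0+1 = 1
  1+1 = 0 carry 1
  0+1+1 = 0 carry 1
  0+1+1 = 0 carry 1
  0+1+1 = 0 carry 1
  0+0+1 = 1
  0+0 = 0
  1+0 = 1
  0+0 = 0
  1+1 = 0 carry 1
  0+0+1 = 1
  1+1 = 0 carry 1
  0+0+1 = 1
  1+1 = 0 carry 1
  1+1+1 = 1 carry 1
  1+1+1 = 1 carry 1
  0+0+1 = 1
  1+0 = 1
  1+0 = 1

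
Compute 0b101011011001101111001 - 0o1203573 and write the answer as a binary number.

0o1203573 = 0b1010000011101111011 in binary.
Subtract column by column in base 2:
  1-1 → 0
  0-1 → 1 (borrow)
  0-0-1 → 1 (borrow)
  1-1-1 → 1 (borrow)
  1-1-1 → 1 (borrow)
  1-1-1 → 1 (borrow)
  1-1-1 → 1 (borrow)
  0-0-1 → 1 (borrow)
  1-1-1 → 1 (borrow)
  1-1-1 → 1 (borrow)
  0-1-1 → 0 (borrow)
  0-0-1 → 1 (borrow)
  1-0-1 → 0
  1-0 → 1
  0-0 → 0
  1-0 → 1
  1-1 → 0
  0-0 → 0
  1-1 → 0
  0-0 → 0
  1-0 → 1

0b100001010101111111110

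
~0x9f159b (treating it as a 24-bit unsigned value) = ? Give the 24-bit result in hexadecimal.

0x60ea64

Each hex digit d becomes f−d:
  9→6, f→0, 1→e, 5→a, 9→6, b→4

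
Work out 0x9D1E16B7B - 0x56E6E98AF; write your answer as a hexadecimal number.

Subtract column by column in base 16:
  B-F → C (borrow)
  7-A-1 → C (borrow)
  B-8-1 → 2
  6-9 → D (borrow)
  1-E-1 → 2 (borrow)
  E-6-1 → 7
  1-E → 3 (borrow)
  D-6-1 → 6
  9-5 → 4

0x46372D2CC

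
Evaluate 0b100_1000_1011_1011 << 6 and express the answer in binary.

Left shift by 6: append 6 zero bits.

0b100100010111011000000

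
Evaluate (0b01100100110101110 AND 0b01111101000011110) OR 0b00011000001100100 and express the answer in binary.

0b1111100001101110

0b01100100110101110 AND 0b01111101000011110 = 0b01100100000001110.
Then OR with 0b00011000001100100.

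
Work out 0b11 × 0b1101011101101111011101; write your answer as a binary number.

Multiply each base-2 digit by 3, carrying:
  1×3 = 3 → write 1 carry 1
  0×3+1 = 1 → write 1
  1×3 = 3 → write 1 carry 1
  1×3+1 = 4 → write 0 carry 2
  1×3+2 = 5 → write 1 carry 2
  0×3+2 = 2 → write 0 carry 1
  1×3+1 = 4 → write 0 carry 2
  1×3+2 = 5 → write 1 carry 2
  1×3+2 = 5 → write 1 carry 2
  1×3+2 = 5 → write 1 carry 2
  0×3+2 = 2 → write 0 carry 1
  1×3+1 = 4 → write 0 carry 2
  1×3+2 = 5 → write 1 carry 2
  0×3+2 = 2 → write 0 carry 1
  1×3+1 = 4 → write 0 carry 2
  1×3+2 = 5 → write 1 carry 2
  1×3+2 = 5 → write 1 carry 2
  0×3+2 = 2 → write 0 carry 1
  1×3+1 = 4 → write 0 carry 2
  0×3+2 = 2 → write 0 carry 1
  1×3+1 = 4 → write 0 carry 2
  1×3+2 = 5 → write 1 carry 2
  remaining carry: 10

0b101000011001001110010111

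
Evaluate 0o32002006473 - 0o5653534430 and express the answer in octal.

0o24126252043

Subtract column by column in base 8:
  3-0 → 3
  7-3 → 4
  4-4 → 0
  6-4 → 2
  0-3 → 5 (borrow)
  0-5-1 → 2 (borrow)
  2-3-1 → 6 (borrow)
  0-5-1 → 2 (borrow)
  0-6-1 → 1 (borrow)
  2-5-1 → 4 (borrow)
  3-0-1 → 2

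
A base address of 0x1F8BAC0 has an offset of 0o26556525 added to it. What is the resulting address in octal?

0o224714025

0x1F8BAC0 = 0o176135300 in octal.
Add column by column in base 8, right to left:
  0+5 = 5
  0+2 = 2
  3+5 = 0 carry 1
  5+6+1 = 4 carry 1
  3+5+1 = 1 carry 1
  1+5+1 = 7
  6+6 = 4 carry 1
  7+2+1 = 2 carry 1
  1+0+1 = 2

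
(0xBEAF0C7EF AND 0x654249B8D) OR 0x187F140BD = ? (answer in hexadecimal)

0xBEAF0C7EF AND 0x654249B8D = 0x24020838D.
Then OR with 0x187F140BD.

0x3C7F1C3BD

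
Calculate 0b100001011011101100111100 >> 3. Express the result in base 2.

0b100001011011101100111

Right shift by 3: drop the 3 least-significant bits.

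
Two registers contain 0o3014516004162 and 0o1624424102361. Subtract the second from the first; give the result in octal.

Subtract column by column in base 8:
  2-1 → 1
  6-6 → 0
  1-3 → 6 (borrow)
  4-2-1 → 1
  0-0 → 0
  0-1 → 7 (borrow)
  6-4-1 → 1
  1-2 → 7 (borrow)
  5-4-1 → 0
  4-4 → 0
  1-2 → 7 (borrow)
  0-6-1 → 1 (borrow)
  3-1-1 → 1

0o1170071701601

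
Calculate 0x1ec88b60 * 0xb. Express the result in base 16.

Multiply each base-16 digit by 11, carrying:
  0×11 = 0 → write 0
  6×11 = 66 → write 2 carry 4
  b×11+4 = 125 → write d carry 7
  8×11+7 = 95 → write f carry 5
  8×11+5 = 93 → write d carry 5
  c×11+5 = 137 → write 9 carry 8
  e×11+8 = 162 → write 2 carry 10
  1×11+10 = 21 → write 5 carry 1
  remaining carry: 1

0x1529dfd20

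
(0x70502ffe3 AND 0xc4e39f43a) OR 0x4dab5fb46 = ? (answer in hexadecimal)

0x4deb5ff66

0x70502ffe3 AND 0xc4e39f43a = 0x40400f422.
Then OR with 0x4dab5fb46.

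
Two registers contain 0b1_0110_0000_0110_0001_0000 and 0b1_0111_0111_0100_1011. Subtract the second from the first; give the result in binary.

Subtract column by column in base 2:
  0-1 → 1 (borrow)
  0-1-1 → 0 (borrow)
  0-0-1 → 1 (borrow)
  0-1-1 → 0 (borrow)
  1-0-1 → 0
  0-0 → 0
  0-1 → 1 (borrow)
  0-0-1 → 1 (borrow)
  0-1-1 → 0 (borrow)
  1-1-1 → 1 (borrow)
  1-1-1 → 1 (borrow)
  0-0-1 → 1 (borrow)
  0-1-1 → 0 (borrow)
  0-1-1 → 0 (borrow)
  0-1-1 → 0 (borrow)
  0-0-1 → 1 (borrow)
  0-1-1 → 0 (borrow)
  1-0-1 → 0
  1-0 → 1
  0-0 → 0
  1-0 → 1

0b101001000111011000101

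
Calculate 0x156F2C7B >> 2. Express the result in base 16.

2 bits is not a whole number of base-16 digits; in binary: 10101011011110010110001111011 >> 2 = 101010110111100101100011110.

0x55BCB1E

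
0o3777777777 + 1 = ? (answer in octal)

The trailing 9 digits are 7 (max in base 8), so adding 1 cascades: they roll to 0 and the next digit up increments.

0o4000000000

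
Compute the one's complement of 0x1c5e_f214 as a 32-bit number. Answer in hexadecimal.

Each hex digit d becomes f−d:
  1→e, c→3, 5→a, e→1, f→0, 2→d, 1→e, 4→b

0xe3a10deb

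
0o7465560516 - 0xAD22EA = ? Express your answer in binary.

0b111100001010011011111001100100

0o7465560516 = 0b111100110101101110000101001110 in binary.
0xAD22EA = 0b101011010010001011101010 in binary.
Subtract column by column in base 2:
  0-0 → 0
  1-1 → 0
  1-0 → 1
  1-1 → 0
  0-0 → 0
  0-1 → 1 (borrow)
  1-1-1 → 1 (borrow)
  0-1-1 → 0 (borrow)
  1-0-1 → 0
  0-1 → 1 (borrow)
  0-0-1 → 1 (borrow)
  0-0-1 → 1 (borrow)
  0-0-1 → 1 (borrow)
  1-1-1 → 1 (borrow)
  1-0-1 → 0
  1-0 → 1
  0-1 → 1 (borrow)
  1-0-1 → 0
  1-1 → 0
  0-1 → 1 (borrow)
  1-0-1 → 0
  0-1 → 1 (borrow)
  1-0-1 → 0
  1-1 → 0
  0-0 → 0
  0-0 → 0
  1-0 → 1
  1-0 → 1
  1-0 → 1
  1-0 → 1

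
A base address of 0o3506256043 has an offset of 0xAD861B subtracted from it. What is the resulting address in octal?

0xAD861B = 0o53303033 in octal.
Subtract column by column in base 8:
  3-3 → 0
  4-3 → 1
  0-0 → 0
  6-3 → 3
  5-0 → 5
  2-3 → 7 (borrow)
  6-3-1 → 2
  0-5 → 3 (borrow)
  5-0-1 → 4
  3-0 → 3

0o3432753010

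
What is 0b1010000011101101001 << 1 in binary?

0b10100000111011010010

Left shift by 1: append 1 zero bit.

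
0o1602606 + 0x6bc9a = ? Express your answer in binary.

0o1602606 = 0b1110000010110000110 in binary.
0x6bc9a = 0b1101011110010011010 in binary.
Add column by column in base 2, right to left:
  0+0 = 0
  1+1 = 0 carry 1
  1+0+1 = 0 carry 1
  0+1+1 = 0 carry 1
  0+1+1 = 0 carry 1
  0+0+1 = 1
  0+0 = 0
  1+1 = 0 carry 1
  1+0+1 = 0 carry 1
  0+0+1 = 1
  1+1 = 0 carry 1
  0+1+1 = 0 carry 1
  0+1+1 = 0 carry 1
  0+1+1 = 0 carry 1
  0+0+1 = 1
  0+1 = 1
  1+0 = 1
  1+1 = 0 carry 1
  1+1+1 = 1 carry 1
  final carry 1

0b11011100001000100000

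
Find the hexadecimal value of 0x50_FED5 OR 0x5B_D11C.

0x5BFFDD

OR each hex digit independently (no carries):
  5|5=5, 0|B=B, F|D=F, E|1=F, D|1=D, 5|C=D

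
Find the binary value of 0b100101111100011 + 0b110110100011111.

0b1011100100000010

Add column by column in base 2, right to left:
  1+1 = 0 carry 1
  1+1+1 = 1 carry 1
  0+1+1 = 0 carry 1
  0+1+1 = 0 carry 1
  0+1+1 = 0 carry 1
  1+0+1 = 0 carry 1
  1+0+1 = 0 carry 1
  1+0+1 = 0 carry 1
  1+1+1 = 1 carry 1
  1+0+1 = 0 carry 1
  0+1+1 = 0 carry 1
  1+1+1 = 1 carry 1
  0+0+1 = 1
  0+1 = 1
  1+1 = 0 carry 1
  final carry 1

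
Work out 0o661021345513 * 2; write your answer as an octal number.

0o1542042713226

Multiply each base-8 digit by 2, carrying:
  3×2 = 6 → write 6
  1×2 = 2 → write 2
  5×2 = 10 → write 2 carry 1
  5×2+1 = 11 → write 3 carry 1
  4×2+1 = 9 → write 1 carry 1
  3×2+1 = 7 → write 7
  1×2 = 2 → write 2
  2×2 = 4 → write 4
  0×2 = 0 → write 0
  1×2 = 2 → write 2
  6×2 = 12 → write 4 carry 1
  6×2+1 = 13 → write 5 carry 1
  remaining carry: 1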